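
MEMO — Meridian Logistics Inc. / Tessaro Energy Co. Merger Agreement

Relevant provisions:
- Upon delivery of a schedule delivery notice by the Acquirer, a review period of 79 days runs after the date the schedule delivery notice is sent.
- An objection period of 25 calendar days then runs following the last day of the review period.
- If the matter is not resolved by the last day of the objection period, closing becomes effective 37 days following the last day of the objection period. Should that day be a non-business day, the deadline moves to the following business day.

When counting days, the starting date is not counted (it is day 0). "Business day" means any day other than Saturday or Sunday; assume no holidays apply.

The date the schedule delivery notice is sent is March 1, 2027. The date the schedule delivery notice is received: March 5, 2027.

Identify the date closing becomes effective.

The last day of the review period: 79 calendar days after March 1, 2027 is May 19, 2027.
The last day of the objection period: 25 calendar days after May 19, 2027 is June 13, 2027.
Adding 37 calendar days to June 13, 2027 gives July 20, 2027, which is the date closing becomes effective. July 20, 2027 is a Tuesday, so no roll-forward applies.

July 20, 2027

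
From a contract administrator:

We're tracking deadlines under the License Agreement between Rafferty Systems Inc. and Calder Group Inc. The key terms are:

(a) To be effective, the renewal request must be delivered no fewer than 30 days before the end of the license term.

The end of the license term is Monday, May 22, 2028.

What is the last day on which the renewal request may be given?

May 22, 2028 minus 30 days is Apr 22, 2028.

Apr 22, 2028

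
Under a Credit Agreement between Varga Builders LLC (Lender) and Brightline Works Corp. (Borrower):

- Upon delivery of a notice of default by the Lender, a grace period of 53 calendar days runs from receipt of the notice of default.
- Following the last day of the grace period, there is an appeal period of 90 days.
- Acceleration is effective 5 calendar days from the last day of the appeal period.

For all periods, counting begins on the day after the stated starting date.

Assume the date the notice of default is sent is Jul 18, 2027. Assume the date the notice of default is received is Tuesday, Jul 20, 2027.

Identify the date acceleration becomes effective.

Dec 15, 2027

Adding 53 calendar days to Jul 20, 2027 gives Sep 11, 2027, which is the last day of the grace period.
The last day of the appeal period: Sep 11, 2027 + 90 days = Dec 10, 2027.
Adding 5 calendar days to Dec 10, 2027 gives Dec 15, 2027, which is the date acceleration becomes effective.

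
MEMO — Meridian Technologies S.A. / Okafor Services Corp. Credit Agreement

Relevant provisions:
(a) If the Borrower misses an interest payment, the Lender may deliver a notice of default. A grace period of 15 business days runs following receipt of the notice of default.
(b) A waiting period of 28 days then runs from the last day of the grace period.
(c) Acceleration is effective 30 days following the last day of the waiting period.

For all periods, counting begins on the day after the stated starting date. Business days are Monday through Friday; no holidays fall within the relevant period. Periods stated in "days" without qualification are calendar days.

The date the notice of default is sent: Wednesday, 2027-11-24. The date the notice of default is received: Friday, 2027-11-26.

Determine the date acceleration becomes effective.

From Friday, 2027-11-26, 15 business days (Nov 29, Nov 30, Dec 1, Dec 2, …, Dec 15, Dec 16, Dec 17, skipping weekends) brings us to Friday, 2027-12-17, which is the last day of the grace period.
Adding 28 calendar days to 2027-12-17 gives 2028-01-14, which is the last day of the waiting period.
The date acceleration becomes effective: 2028-01-14 + 30 days = 2028-02-13.

2028-02-13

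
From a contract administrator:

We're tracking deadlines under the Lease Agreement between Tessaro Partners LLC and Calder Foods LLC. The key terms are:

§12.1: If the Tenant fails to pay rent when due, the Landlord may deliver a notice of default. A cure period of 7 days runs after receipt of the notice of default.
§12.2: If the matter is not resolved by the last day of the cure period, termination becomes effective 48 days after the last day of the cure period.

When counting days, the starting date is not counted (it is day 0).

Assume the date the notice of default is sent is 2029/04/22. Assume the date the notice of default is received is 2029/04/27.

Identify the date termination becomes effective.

The last day of the cure period: 2029/04/27 + 7 days = 2029/05/04.
The date termination becomes effective: 2029/05/04 + 48 days = 2029/06/21.

2029/06/21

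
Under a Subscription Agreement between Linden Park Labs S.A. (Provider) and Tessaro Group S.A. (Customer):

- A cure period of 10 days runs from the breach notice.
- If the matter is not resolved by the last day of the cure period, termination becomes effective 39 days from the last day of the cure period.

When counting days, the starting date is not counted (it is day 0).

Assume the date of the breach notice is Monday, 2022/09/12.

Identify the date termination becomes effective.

Adding 10 calendar days to 2022/09/12 gives 2022/09/22, which is the last day of the cure period.
The date termination becomes effective: 2022/09/22 + 39 days = 2022/10/31.

2022/10/31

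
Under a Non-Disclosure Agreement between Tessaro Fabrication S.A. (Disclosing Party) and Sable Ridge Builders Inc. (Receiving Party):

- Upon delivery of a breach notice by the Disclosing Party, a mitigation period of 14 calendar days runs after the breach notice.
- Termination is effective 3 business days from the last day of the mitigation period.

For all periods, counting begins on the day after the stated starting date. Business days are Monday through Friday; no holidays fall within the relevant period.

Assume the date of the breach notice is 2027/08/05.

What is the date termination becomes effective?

The last day of the mitigation period: 14 calendar days after 2027/08/05 is 2027/08/19.
From Thursday, 2027/08/19, 3 business days (Aug 20, Aug 23, Aug 24, skipping weekends) brings us to Tuesday, 2027/08/24, which is the date termination becomes effective.

2027/08/24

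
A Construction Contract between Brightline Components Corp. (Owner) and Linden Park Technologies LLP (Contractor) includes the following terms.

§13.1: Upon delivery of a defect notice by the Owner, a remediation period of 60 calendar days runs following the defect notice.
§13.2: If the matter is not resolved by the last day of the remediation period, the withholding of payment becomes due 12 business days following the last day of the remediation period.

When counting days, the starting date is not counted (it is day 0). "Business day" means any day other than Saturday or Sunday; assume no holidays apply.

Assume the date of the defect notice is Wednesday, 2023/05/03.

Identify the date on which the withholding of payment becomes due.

2023/07/18

The last day of the remediation period: 2023/05/03 + 60 days = 2023/07/02.
From Sunday, 2023/07/02, 12 business days (Jul 3, Jul 4, Jul 5, Jul 6, …, Jul 14, Jul 17, Jul 18, skipping weekends) brings us to Tuesday, 2023/07/18, which is the date on which the withholding of payment becomes due.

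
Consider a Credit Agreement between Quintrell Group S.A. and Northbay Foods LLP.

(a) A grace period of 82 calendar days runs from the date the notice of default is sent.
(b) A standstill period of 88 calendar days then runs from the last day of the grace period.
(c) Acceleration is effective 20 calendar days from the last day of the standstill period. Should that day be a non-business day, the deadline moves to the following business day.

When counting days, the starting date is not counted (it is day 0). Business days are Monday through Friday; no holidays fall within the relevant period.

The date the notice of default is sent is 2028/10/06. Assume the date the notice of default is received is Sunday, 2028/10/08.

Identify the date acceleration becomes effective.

2029/04/16

The last day of the grace period: 2028/10/06 + 82 days = 2028/12/27.
The last day of the standstill period: 88 calendar days after 2028/12/27 is 2029/03/25.
Adding 20 calendar days to 2029/03/25 gives 2029/04/14, which is the date acceleration becomes effective. That falls on a Saturday, so it rolls to the next business day, Monday, 2029/04/16.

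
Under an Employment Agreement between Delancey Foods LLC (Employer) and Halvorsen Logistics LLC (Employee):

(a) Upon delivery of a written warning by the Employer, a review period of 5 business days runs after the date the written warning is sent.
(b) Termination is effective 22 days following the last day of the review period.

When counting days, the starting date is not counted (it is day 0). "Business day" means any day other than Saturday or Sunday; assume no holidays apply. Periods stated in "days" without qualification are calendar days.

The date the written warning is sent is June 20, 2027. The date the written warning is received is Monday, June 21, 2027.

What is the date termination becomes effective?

The last day of the review period: counting 5 business days from Sunday, June 20, 2027 (Jun 21, Jun 22, Jun 23, Jun 24, Jun 25, skipping weekends) reaches Friday, June 25, 2027.
The date termination becomes effective: June 25, 2027 + 22 days = July 17, 2027.

July 17, 2027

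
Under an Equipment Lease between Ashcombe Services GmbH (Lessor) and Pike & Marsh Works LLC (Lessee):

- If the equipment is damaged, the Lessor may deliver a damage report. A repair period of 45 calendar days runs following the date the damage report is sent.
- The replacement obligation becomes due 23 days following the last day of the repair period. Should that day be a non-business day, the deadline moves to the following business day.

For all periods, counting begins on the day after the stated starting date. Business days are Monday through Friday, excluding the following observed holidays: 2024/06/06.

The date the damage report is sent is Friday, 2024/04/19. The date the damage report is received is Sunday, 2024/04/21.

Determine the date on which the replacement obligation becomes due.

2024/06/26

The last day of the repair period: 2024/04/19 + 45 days = 2024/06/03.
The date on which the replacement obligation becomes due: 2024/06/03 + 23 days = 2024/06/26. 2024/06/26 is a Wednesday and is not a listed holiday, so no roll-forward applies.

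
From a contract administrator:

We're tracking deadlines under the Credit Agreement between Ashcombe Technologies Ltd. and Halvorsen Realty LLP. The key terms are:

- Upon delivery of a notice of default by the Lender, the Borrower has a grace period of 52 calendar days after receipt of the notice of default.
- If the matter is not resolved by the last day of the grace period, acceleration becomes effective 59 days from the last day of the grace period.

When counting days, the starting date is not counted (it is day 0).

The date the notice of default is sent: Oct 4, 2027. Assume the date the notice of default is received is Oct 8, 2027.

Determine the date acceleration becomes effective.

Jan 27, 2028

Adding 52 calendar days to Oct 8, 2027 gives Nov 29, 2027, which is the last day of the grace period.
The date acceleration becomes effective: 59 calendar days after Nov 29, 2027 is Jan 27, 2028.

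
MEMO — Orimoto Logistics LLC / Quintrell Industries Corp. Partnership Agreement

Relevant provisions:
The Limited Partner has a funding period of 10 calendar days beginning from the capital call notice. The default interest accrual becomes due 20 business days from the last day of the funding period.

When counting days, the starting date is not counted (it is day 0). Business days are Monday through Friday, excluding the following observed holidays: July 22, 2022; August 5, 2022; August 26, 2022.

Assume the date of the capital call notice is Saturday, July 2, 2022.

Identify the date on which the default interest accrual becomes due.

August 11, 2022

The last day of the funding period: July 2, 2022 + 10 days = July 12, 2022.
The date on which the default interest accrual becomes due: 20 business days after Tuesday, July 12, 2022, skipping weekends and the listed holidays on Jul 22, Aug 5 — Jul 13, Jul 14, Jul 15, Jul 18, …, Aug 9, Aug 10, Aug 11 — lands on Thursday, August 11, 2022.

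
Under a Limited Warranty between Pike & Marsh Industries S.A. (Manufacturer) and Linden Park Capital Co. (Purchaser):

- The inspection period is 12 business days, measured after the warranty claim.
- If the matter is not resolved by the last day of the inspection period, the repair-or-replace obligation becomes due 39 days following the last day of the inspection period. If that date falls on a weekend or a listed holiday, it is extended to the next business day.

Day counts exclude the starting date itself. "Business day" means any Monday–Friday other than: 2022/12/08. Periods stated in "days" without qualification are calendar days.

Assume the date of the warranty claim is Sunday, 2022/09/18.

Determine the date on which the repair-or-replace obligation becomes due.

2022/11/14

From Sunday, 2022/09/18, 12 business days (Sep 19, Sep 20, Sep 21, Sep 22, …, Sep 30, Oct 3, Oct 4, skipping weekends) brings us to Tuesday, 2022/10/04, which is the last day of the inspection period.
Adding 39 calendar days to 2022/10/04 gives 2022/11/12, which is the date on which the repair-or-replace obligation becomes due. That falls on a Saturday, so it rolls to the next business day, Monday, 2022/11/14.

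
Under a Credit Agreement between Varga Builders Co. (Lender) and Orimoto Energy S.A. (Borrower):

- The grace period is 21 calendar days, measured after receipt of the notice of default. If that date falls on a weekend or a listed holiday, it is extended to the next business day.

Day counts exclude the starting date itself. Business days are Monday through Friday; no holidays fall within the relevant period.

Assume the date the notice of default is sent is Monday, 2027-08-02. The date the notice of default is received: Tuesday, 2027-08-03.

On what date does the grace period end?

2027-08-24

Adding 21 calendar days to 2027-08-03 gives 2027-08-24, which is the last day of the grace period. 2027-08-24 is a Tuesday, so no roll-forward applies.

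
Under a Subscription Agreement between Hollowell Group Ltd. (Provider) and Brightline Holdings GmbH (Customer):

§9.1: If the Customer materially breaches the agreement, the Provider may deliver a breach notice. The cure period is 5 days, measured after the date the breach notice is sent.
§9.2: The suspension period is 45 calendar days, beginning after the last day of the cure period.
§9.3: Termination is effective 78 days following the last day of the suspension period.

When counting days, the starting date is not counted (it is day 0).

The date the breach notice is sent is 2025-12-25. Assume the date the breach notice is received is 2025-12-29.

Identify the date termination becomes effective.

2026-05-02

Adding 5 calendar days to 2025-12-25 gives 2025-12-30, which is the last day of the cure period.
The last day of the suspension period: 45 calendar days after 2025-12-30 is 2026-02-13.
Adding 78 calendar days to 2026-02-13 gives 2026-05-02, which is the date termination becomes effective.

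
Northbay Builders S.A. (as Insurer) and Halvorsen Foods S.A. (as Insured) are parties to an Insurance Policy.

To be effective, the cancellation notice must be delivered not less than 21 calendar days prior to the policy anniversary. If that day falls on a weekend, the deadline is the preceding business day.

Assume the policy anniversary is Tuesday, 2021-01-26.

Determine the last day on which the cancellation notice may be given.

Counting back 21 calendar days from 2021-01-26 gives 2021-01-05. That is a Tuesday, so no adjustment is needed.

2021-01-05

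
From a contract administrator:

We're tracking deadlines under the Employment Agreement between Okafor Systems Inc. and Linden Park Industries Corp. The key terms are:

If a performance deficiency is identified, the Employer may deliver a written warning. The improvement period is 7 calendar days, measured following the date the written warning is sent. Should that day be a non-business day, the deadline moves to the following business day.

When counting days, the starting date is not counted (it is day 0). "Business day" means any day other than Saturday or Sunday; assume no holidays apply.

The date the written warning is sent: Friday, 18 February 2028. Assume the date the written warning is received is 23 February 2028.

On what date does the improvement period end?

The last day of the improvement period: 7 calendar days after 18 February 2028 is 25 February 2028. 25 February 2028 is a Friday, so no roll-forward applies.

25 February 2028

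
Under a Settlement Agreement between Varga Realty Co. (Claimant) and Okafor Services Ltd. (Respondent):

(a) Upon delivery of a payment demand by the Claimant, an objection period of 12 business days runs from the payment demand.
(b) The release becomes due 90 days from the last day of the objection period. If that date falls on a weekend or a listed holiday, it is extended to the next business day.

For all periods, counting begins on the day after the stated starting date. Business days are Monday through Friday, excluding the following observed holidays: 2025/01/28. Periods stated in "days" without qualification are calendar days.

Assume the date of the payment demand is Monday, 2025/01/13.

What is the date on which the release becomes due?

2025/04/30

The last day of the objection period: counting 12 business days from Monday, 2025/01/13 (Jan 14, Jan 15, Jan 16, Jan 17, …, Jan 27, Jan 29, Jan 30, skipping weekends and the listed holiday on Jan 28) reaches Thursday, 2025/01/30.
The date on which the release becomes due: 2025/01/30 + 90 days = 2025/04/30. 2025/04/30 is a Wednesday and is not a listed holiday, so no roll-forward applies.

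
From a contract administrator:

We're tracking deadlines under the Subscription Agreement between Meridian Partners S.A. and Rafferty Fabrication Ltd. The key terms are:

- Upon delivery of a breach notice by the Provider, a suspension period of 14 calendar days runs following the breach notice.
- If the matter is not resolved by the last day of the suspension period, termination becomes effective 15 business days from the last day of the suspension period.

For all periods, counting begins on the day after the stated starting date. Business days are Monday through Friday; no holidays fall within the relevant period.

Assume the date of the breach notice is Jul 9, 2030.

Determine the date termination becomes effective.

Aug 13, 2030

The last day of the suspension period: Jul 9, 2030 + 14 days = Jul 23, 2030.
The date termination becomes effective: counting 15 business days from Tuesday, Jul 23, 2030 (Jul 24, Jul 25, Jul 26, Jul 29, …, Aug 9, Aug 12, Aug 13, skipping weekends) reaches Tuesday, Aug 13, 2030.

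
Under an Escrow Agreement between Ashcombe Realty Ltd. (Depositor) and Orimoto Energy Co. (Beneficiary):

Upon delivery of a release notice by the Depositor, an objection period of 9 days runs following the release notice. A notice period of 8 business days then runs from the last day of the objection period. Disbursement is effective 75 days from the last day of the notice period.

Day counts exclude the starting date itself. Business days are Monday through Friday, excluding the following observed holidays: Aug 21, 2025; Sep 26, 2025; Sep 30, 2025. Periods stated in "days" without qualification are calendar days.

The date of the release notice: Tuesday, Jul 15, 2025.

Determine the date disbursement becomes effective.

The last day of the objection period: Jul 15, 2025 + 9 days = Jul 24, 2025.
The last day of the notice period: counting 8 business days from Thursday, Jul 24, 2025 (Jul 25, Jul 28, Jul 29, Jul 30, Jul 31, Aug 1, Aug 4, Aug 5, skipping weekends) reaches Tuesday, Aug 5, 2025.
The date disbursement becomes effective: 75 calendar days after Aug 5, 2025 is Oct 19, 2025.

Oct 19, 2025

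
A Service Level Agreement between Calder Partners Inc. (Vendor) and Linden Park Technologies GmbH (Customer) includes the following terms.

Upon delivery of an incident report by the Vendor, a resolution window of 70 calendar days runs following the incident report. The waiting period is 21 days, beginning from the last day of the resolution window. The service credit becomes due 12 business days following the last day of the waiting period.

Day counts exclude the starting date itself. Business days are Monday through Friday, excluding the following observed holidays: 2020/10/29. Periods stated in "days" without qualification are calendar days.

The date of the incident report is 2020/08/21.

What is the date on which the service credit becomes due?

2020/12/08

The last day of the resolution window: 70 calendar days after 2020/08/21 is 2020/10/30.
The last day of the waiting period: 2020/10/30 + 21 days = 2020/11/20.
The date on which the service credit becomes due: 12 business days after Friday, 2020/11/20, skipping weekends — Nov 23, Nov 24, Nov 25, Nov 26, …, Dec 4, Dec 7, Dec 8 — lands on Tuesday, 2020/12/08.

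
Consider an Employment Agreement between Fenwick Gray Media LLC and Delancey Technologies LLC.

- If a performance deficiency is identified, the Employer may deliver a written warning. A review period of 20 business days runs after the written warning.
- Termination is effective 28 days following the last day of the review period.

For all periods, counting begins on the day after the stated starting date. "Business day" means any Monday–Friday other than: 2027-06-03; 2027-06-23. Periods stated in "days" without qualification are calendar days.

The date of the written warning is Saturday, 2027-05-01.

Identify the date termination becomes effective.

From Saturday, 2027-05-01, 20 business days (May 3, May 4, May 5, May 6, …, May 26, May 27, May 28, skipping weekends) brings us to Friday, 2027-05-28, which is the last day of the review period.
Adding 28 calendar days to 2027-05-28 gives 2027-06-25, which is the date termination becomes effective.

2027-06-25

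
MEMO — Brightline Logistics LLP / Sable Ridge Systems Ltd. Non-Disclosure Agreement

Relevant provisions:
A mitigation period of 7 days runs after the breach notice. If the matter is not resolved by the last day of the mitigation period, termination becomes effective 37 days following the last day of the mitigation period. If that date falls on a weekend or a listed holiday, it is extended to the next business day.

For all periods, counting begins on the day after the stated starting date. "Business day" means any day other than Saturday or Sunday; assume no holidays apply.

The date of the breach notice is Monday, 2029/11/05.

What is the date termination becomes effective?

2029/12/19

The last day of the mitigation period: 2029/11/05 + 7 days = 2029/11/12.
The date termination becomes effective: 37 calendar days after 2029/11/12 is 2029/12/19. 2029/12/19 is a Wednesday, so no roll-forward applies.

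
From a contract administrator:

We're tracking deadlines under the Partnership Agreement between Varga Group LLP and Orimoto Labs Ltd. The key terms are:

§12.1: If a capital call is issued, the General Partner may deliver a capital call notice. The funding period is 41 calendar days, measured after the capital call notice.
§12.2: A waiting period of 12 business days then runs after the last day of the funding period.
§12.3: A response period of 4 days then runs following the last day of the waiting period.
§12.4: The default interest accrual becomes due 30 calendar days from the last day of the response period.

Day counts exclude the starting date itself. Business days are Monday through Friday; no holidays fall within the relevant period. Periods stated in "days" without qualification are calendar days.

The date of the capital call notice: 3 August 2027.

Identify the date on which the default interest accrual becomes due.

2 November 2027

The last day of the funding period: 41 calendar days after 3 August 2027 is 13 September 2027.
The last day of the waiting period: 12 business days after Monday, 13 September 2027, skipping weekends — Sep 14, Sep 15, Sep 16, Sep 17, …, Sep 27, Sep 28, Sep 29 — lands on Wednesday, 29 September 2027.
Adding 4 calendar days to 29 September 2027 gives 3 October 2027, which is the last day of the response period.
Adding 30 calendar days to 3 October 2027 gives 2 November 2027, which is the date on which the default interest accrual becomes due.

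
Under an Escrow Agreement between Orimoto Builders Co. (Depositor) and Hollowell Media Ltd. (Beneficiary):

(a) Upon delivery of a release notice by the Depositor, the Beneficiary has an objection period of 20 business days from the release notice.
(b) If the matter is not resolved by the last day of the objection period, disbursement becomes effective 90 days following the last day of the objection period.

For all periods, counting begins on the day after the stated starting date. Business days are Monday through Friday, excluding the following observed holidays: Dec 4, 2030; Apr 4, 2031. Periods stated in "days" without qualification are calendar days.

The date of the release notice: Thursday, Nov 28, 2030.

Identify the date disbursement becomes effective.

From Thursday, Nov 28, 2030, 20 business days (Nov 29, Dec 2, Dec 3, Dec 5, …, Dec 25, Dec 26, Dec 27, skipping weekends and the listed holiday on Dec 4) brings us to Friday, Dec 27, 2030, which is the last day of the objection period.
Adding 90 calendar days to Dec 27, 2030 gives Mar 27, 2031, which is the date disbursement becomes effective.

Mar 27, 2031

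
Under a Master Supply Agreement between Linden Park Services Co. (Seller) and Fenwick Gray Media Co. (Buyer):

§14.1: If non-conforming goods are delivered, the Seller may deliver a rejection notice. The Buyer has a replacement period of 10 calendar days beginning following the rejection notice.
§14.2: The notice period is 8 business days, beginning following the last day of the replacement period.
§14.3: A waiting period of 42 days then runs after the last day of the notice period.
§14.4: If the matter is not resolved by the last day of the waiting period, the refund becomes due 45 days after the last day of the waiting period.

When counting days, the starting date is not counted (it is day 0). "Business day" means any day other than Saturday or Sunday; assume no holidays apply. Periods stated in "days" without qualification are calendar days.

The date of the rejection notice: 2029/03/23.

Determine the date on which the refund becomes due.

The last day of the replacement period: 2029/03/23 + 10 days = 2029/04/02.
The last day of the notice period: counting 8 business days from Monday, 2029/04/02 (Apr 3, Apr 4, Apr 5, Apr 6, Apr 9, Apr 10, Apr 11, Apr 12, skipping weekends) reaches Thursday, 2029/04/12.
Adding 42 calendar days to 2029/04/12 gives 2029/05/24, which is the last day of the waiting period.
Adding 45 calendar days to 2029/05/24 gives 2029/07/08, which is the date on which the refund becomes due.

2029/07/08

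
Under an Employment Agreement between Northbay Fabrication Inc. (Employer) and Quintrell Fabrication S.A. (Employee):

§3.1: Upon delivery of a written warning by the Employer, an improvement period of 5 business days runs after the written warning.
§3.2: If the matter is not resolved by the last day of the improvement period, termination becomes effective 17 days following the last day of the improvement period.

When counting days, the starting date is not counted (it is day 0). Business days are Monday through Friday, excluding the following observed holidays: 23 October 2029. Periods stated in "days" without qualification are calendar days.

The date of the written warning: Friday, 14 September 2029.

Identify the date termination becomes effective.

8 October 2029

The last day of the improvement period: counting 5 business days from Friday, 14 September 2029 (Sep 17, Sep 18, Sep 19, Sep 20, Sep 21, skipping weekends) reaches Friday, 21 September 2029.
Adding 17 calendar days to 21 September 2029 gives 8 October 2029, which is the date termination becomes effective.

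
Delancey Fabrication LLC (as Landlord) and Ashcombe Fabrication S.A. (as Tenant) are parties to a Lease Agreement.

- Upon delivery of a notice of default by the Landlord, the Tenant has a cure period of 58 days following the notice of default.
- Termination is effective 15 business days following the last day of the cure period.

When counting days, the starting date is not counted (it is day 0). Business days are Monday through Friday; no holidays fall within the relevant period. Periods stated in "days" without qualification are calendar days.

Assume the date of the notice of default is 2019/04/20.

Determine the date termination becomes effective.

2019/07/08

The last day of the cure period: 58 calendar days after 2019/04/20 is 2019/06/17.
The date termination becomes effective: 15 business days after Monday, 2019/06/17, skipping weekends — Jun 18, Jun 19, Jun 20, Jun 21, …, Jul 4, Jul 5, Jul 8 — lands on Monday, 2019/07/08.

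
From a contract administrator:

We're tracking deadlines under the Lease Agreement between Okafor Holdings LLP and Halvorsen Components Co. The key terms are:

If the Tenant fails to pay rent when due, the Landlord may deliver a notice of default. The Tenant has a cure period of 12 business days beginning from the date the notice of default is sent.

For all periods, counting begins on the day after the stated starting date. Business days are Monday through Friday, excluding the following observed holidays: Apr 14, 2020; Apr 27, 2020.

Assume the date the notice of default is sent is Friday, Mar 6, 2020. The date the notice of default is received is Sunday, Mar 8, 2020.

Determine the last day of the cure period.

The last day of the cure period: 12 business days after Friday, Mar 6, 2020, skipping weekends — Mar 9, Mar 10, Mar 11, Mar 12, …, Mar 20, Mar 23, Mar 24 — lands on Tuesday, Mar 24, 2020.

Mar 24, 2020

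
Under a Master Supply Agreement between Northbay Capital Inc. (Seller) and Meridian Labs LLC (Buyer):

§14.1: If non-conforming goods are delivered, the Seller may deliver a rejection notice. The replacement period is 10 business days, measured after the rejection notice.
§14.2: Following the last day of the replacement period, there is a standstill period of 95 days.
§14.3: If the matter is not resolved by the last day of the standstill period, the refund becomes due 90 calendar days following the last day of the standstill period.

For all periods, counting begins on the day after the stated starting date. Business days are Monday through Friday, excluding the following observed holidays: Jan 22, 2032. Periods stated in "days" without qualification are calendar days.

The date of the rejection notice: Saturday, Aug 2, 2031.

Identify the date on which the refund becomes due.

From Saturday, Aug 2, 2031, 10 business days (Aug 4, Aug 5, Aug 6, Aug 7, Aug 8, Aug 11, Aug 12, Aug 13, Aug 14, Aug 15, skipping weekends) brings us to Friday, Aug 15, 2031, which is the last day of the replacement period.
The last day of the standstill period: Aug 15, 2031 + 95 days = Nov 18, 2031.
The date on which the refund becomes due: 90 calendar days after Nov 18, 2031 is Feb 16, 2032.

Feb 16, 2032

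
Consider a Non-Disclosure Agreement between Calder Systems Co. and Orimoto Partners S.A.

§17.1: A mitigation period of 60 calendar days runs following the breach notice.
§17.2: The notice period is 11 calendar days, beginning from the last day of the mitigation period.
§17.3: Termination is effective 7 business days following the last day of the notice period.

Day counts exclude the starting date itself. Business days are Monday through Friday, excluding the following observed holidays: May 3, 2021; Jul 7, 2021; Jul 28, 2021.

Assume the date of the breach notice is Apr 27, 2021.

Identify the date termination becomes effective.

The last day of the mitigation period: Apr 27, 2021 + 60 days = Jun 26, 2021.
The last day of the notice period: Jun 26, 2021 + 11 days = Jul 7, 2021.
The date termination becomes effective: counting 7 business days from Wednesday, Jul 7, 2021 (Jul 8, Jul 9, Jul 12, Jul 13, Jul 14, Jul 15, Jul 16, skipping weekends) reaches Friday, Jul 16, 2021.

Jul 16, 2021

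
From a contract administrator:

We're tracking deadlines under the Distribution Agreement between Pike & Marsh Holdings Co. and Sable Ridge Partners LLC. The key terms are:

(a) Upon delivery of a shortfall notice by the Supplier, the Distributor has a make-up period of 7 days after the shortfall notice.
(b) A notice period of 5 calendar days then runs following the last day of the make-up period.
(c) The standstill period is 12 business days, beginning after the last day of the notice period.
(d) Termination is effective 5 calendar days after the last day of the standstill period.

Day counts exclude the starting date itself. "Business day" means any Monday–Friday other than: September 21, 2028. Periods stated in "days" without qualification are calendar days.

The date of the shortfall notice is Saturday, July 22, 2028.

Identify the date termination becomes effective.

August 26, 2028

The last day of the make-up period: July 22, 2028 + 7 days = July 29, 2028.
Adding 5 calendar days to July 29, 2028 gives August 3, 2028, which is the last day of the notice period.
The last day of the standstill period: counting 12 business days from Thursday, August 3, 2028 (Aug 4, Aug 7, Aug 8, Aug 9, …, Aug 17, Aug 18, Aug 21, skipping weekends) reaches Monday, August 21, 2028.
The date termination becomes effective: 5 calendar days after August 21, 2028 is August 26, 2028.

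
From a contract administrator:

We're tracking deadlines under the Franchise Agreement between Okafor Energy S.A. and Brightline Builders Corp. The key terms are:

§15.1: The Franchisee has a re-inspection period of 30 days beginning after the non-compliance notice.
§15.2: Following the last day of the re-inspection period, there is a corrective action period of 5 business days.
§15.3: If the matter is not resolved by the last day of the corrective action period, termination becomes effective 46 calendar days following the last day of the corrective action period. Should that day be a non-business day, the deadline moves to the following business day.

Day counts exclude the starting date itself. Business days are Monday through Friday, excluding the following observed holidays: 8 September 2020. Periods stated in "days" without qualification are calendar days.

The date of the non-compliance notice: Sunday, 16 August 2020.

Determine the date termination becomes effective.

The last day of the re-inspection period: 16 August 2020 + 30 days = 15 September 2020.
The last day of the corrective action period: counting 5 business days from Tuesday, 15 September 2020 (Sep 16, Sep 17, Sep 18, Sep 21, Sep 22, skipping weekends) reaches Tuesday, 22 September 2020.
The date termination becomes effective: 46 calendar days after 22 September 2020 is 7 November 2020. That falls on a Saturday, so it rolls to the next business day, Monday, 9 November 2020.

9 November 2020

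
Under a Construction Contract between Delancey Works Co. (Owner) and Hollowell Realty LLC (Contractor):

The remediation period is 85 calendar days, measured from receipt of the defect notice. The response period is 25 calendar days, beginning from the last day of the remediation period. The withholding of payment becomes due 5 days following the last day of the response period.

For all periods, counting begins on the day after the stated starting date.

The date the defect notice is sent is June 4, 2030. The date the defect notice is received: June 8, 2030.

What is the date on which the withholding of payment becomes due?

October 1, 2030

Adding 85 calendar days to June 8, 2030 gives September 1, 2030, which is the last day of the remediation period.
Adding 25 calendar days to September 1, 2030 gives September 26, 2030, which is the last day of the response period.
Adding 5 calendar days to September 26, 2030 gives October 1, 2030, which is the date on which the withholding of payment becomes due.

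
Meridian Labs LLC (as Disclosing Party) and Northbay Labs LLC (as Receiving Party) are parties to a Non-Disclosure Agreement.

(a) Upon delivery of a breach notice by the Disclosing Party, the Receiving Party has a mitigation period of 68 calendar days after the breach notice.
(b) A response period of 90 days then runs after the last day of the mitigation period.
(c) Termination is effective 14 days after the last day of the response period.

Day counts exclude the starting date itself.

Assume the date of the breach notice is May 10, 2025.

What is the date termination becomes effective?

Adding 68 calendar days to May 10, 2025 gives Jul 17, 2025, which is the last day of the mitigation period.
The last day of the response period: 90 calendar days after Jul 17, 2025 is Oct 15, 2025.
The date termination becomes effective: Oct 15, 2025 + 14 days = Oct 29, 2025.

Oct 29, 2025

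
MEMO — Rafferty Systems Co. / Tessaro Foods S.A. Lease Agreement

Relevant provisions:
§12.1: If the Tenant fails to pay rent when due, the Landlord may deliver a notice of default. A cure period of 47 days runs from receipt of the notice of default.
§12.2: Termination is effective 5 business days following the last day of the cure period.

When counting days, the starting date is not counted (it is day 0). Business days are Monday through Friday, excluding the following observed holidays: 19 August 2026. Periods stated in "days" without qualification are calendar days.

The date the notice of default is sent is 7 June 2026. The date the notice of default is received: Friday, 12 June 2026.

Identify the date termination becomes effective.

5 August 2026

The last day of the cure period: 12 June 2026 + 47 days = 29 July 2026.
The date termination becomes effective: 5 business days after Wednesday, 29 July 2026, skipping weekends — Jul 30, Jul 31, Aug 3, Aug 4, Aug 5 — lands on Wednesday, 5 August 2026.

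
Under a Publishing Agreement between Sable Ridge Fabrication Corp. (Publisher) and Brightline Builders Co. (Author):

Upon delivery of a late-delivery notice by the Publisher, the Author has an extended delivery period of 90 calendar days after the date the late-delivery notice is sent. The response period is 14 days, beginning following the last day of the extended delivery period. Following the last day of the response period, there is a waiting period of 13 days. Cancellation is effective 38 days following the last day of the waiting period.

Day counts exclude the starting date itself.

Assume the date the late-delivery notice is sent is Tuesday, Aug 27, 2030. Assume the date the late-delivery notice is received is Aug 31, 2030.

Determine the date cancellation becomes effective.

Jan 29, 2031

Adding 90 calendar days to Aug 27, 2030 gives Nov 25, 2030, which is the last day of the extended delivery period.
The last day of the response period: 14 calendar days after Nov 25, 2030 is Dec 9, 2030.
The last day of the waiting period: 13 calendar days after Dec 9, 2030 is Dec 22, 2030.
Adding 38 calendar days to Dec 22, 2030 gives Jan 29, 2031, which is the date cancellation becomes effective.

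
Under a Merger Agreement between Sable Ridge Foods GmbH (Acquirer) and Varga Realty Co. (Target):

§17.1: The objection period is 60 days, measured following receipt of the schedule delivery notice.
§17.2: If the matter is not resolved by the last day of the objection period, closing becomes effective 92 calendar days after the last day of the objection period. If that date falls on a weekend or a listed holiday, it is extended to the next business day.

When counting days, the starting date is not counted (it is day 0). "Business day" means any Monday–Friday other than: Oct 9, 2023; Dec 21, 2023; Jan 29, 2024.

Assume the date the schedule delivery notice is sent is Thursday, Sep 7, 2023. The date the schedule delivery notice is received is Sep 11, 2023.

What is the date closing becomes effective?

The last day of the objection period: 60 calendar days after Sep 11, 2023 is Nov 10, 2023.
Adding 92 calendar days to Nov 10, 2023 gives Feb 10, 2024, which is the date closing becomes effective. That falls on a Saturday, so it rolls to the next business day, Monday, Feb 12, 2024.

Feb 12, 2024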